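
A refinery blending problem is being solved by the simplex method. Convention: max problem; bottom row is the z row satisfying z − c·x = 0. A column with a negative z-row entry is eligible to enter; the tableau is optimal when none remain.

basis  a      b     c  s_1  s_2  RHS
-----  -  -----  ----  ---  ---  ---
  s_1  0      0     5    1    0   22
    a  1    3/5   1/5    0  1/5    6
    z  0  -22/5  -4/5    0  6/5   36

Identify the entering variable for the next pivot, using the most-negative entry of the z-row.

b

Negative z-row entries: b: -22/5, c: -4/5.
The most negative is -22/5 in column b, so b enters.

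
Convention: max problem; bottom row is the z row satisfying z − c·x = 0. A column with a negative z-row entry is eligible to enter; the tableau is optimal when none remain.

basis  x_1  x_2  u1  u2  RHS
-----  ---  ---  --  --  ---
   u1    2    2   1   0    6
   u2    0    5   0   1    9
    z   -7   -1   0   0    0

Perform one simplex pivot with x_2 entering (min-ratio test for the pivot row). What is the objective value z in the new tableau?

9/5

Ratio test on column x_2 — row 1: 6/2 = 3; row 2: 9/5 = 9/5. Minimum is 9/5 at row 2 (u2 leaves); pivot element 5.
Pivot on row 2; the z-row RHS becomes 0 − (-1)·(9/5) = 9/5.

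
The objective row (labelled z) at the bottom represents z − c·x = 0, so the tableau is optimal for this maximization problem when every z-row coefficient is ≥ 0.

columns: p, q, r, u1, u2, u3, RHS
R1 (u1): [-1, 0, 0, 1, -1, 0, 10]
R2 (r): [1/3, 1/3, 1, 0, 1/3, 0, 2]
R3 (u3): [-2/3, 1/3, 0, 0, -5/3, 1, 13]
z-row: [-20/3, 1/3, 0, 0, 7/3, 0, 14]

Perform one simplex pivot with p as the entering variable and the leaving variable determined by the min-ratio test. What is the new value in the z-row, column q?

Ratio test on column p — row 1: entry -1 ≤ 0; row 2: 2/(1/3) = 6; row 3: entry -2/3 ≤ 0. Minimum is 6 at row 2 (r leaves); pivot element 1/3.
Divide row 2 by 1/3; eliminate column p from the other rows.
z-row update in column q: 1/3 − (-20/3)·1 = 7.

7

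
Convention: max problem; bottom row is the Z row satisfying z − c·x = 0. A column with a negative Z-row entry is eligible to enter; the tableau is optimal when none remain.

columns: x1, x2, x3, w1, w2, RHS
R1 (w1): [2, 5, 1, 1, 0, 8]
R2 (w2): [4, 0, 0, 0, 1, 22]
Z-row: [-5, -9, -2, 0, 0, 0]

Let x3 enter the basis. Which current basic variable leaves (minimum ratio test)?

w1

Column x3 entries and ratios — w1: 8/1 = 8; w2: 0 ≤ 0, skip.
Smallest ratio is 8 in the row of w1, so w1 leaves.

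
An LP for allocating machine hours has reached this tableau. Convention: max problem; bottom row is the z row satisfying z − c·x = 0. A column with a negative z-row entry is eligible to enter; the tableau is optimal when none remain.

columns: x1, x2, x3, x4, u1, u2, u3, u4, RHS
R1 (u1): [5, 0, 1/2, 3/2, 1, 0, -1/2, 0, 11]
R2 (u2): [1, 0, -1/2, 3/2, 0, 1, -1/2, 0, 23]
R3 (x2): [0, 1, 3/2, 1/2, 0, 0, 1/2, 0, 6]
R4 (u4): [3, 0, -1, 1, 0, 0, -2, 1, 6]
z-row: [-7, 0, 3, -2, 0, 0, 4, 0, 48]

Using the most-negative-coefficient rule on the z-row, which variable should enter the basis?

x1

Negative z-row entries: x1: -7, x4: -2.
The most negative is -7 in column x1, so x1 enters.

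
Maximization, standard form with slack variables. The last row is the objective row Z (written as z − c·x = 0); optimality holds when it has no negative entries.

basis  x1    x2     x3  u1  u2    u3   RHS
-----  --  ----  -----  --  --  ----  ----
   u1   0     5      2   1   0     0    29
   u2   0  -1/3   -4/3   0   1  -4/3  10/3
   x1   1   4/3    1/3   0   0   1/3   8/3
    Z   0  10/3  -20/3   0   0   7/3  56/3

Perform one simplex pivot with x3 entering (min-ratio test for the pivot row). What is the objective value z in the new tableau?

72

Ratio test on column x3 — row 1: 29/2 = 29/2; row 2: entry -4/3 ≤ 0; row 3: (8/3)/(1/3) = 8. Minimum is 8 at row 3 (x1 leaves); pivot element 1/3.
Pivot on row 3; the Z-row RHS becomes 56/3 − (-20/3)·8 = 72.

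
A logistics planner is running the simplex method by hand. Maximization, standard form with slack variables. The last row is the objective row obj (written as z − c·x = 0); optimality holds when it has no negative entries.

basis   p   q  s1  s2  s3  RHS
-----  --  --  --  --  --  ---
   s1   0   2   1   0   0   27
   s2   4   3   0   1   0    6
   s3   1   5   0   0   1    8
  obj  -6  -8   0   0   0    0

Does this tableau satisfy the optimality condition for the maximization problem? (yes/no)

The obj-row has a negative entry -8 in column q, so it is not optimal.

no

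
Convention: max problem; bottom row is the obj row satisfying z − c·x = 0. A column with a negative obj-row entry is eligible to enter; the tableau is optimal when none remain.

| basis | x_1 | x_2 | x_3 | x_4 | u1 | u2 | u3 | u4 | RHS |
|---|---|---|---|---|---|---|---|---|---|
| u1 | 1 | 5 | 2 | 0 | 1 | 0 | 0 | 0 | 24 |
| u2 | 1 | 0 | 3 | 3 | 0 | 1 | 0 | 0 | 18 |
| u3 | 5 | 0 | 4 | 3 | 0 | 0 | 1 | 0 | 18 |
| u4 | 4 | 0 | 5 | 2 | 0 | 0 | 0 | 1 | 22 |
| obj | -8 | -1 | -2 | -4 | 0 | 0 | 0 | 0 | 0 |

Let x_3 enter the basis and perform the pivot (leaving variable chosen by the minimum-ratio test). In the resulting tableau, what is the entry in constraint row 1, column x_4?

Ratio test on column x_3 — row 1: 24/2 = 12; row 2: 18/3 = 6; row 3: 18/4 = 9/2; row 4: 22/5 = 22/5. Minimum is 22/5 at row 4 (u4 leaves); pivot element 5.
Divide row 4 by 5; eliminate column x_3 from the other rows.
Row 1 update in column x_4: 0 − 2·(2/5) = -4/5.

-4/5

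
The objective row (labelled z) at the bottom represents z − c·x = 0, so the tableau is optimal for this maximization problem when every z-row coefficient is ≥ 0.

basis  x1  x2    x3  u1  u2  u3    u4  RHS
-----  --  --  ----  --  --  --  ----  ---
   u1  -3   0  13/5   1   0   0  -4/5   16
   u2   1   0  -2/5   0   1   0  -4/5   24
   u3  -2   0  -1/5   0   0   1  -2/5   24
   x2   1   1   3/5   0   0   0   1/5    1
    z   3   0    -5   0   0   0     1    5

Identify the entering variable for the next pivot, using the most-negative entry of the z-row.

Negative z-row entries: x3: -5.
The most negative is -5 in column x3, so x3 enters.

x3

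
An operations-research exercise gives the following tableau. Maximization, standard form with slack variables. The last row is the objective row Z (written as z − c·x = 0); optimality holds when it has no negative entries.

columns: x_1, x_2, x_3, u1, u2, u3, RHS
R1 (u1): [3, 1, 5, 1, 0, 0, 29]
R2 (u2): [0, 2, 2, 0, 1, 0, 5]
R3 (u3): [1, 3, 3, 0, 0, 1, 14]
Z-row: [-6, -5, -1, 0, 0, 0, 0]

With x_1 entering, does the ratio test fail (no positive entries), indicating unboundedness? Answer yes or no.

no

Column x_1 has positive entries in row(s) 1, 3, so the ratio test bounds it — not unbounded.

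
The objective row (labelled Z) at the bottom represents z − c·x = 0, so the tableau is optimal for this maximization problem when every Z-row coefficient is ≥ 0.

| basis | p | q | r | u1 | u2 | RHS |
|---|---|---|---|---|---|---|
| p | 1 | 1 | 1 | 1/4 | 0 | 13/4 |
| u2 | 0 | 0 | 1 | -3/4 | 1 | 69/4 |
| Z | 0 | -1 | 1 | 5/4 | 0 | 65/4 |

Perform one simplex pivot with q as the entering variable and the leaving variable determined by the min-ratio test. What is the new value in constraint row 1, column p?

Ratio test on column q — row 1: (13/4)/1 = 13/4; row 2: entry 0 ≤ 0. Minimum is 13/4 at row 1 (p leaves); pivot element 1.
Divide row 1 by 1; eliminate column q from the other rows.
In the new row 1, the p entry is the old entry divided by the pivot: 1/1 = 1.

1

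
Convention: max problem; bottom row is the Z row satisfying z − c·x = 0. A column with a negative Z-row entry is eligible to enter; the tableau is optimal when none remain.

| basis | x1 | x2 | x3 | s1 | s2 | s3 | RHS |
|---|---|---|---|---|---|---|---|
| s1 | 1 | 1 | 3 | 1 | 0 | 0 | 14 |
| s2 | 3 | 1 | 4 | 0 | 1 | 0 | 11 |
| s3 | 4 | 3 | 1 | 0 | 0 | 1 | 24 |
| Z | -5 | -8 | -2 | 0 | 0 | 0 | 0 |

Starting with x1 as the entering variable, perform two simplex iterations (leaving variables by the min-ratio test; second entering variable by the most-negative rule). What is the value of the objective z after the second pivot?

Ratio test on column x1 — row 1: 14/1 = 14; row 2: 11/3 = 11/3; row 3: 24/4 = 6. Minimum is 11/3 at row 2 (s2 leaves); pivot element 3.
Pivot on row 2; the Z-row RHS becomes 0 − (-5)·(11/3) = 55/3.
Next entering variable (most negative Z-row entry -19/3): x2.
Ratio test on column x2 — row 1: (31/3)/(2/3) = 31/2; row 2: (11/3)/(1/3) = 11; row 3: (28/3)/(5/3) = 28/5. Minimum is 28/5 at row 3 (s3 leaves); pivot element 5/3.
After the second pivot the Z-row RHS is 55/3 − (-19/3)·(28/5) = 269/5.

269/5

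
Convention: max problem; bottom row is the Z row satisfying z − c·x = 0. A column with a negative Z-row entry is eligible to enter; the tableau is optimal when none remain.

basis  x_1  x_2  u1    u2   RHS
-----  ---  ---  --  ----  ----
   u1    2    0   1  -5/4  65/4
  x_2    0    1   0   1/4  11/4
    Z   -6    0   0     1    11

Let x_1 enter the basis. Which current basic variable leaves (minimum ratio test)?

Column x_1 entries and ratios — u1: (65/4)/2 = 65/8; x_2: 0 ≤ 0, skip.
Smallest ratio is 65/8 in the row of u1, so u1 leaves.

u1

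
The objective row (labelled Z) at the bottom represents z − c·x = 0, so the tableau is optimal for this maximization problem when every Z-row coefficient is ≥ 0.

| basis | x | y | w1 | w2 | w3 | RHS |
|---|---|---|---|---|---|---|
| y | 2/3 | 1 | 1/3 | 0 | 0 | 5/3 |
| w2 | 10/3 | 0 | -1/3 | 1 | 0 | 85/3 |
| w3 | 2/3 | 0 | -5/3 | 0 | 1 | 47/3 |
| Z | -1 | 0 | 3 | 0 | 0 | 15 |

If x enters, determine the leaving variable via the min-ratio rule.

y

Column x entries and ratios — y: (5/3)/(2/3) = 5/2; w2: (85/3)/(10/3) = 17/2; w3: (47/3)/(2/3) = 47/2.
Smallest ratio is 5/2 in the row of y, so y leaves.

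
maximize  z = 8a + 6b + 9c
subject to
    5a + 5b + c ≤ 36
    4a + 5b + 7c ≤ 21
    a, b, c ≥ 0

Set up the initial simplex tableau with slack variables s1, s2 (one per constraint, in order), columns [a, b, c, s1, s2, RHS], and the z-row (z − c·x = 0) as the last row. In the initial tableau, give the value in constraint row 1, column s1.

Slack s1 belongs to constraint 1; its column is the unit vector e_1, so the entry in row 1 is 1.

1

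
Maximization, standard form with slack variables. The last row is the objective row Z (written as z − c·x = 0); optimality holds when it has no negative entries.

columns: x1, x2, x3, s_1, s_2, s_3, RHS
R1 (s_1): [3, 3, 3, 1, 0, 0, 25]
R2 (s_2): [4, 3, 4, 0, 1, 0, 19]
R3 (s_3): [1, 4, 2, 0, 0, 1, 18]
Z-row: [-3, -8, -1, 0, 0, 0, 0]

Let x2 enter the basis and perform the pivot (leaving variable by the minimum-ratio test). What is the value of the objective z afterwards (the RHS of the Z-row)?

Ratio test on column x2 — row 1: 25/3 = 25/3; row 2: 19/3 = 19/3; row 3: 18/4 = 9/2. Minimum is 9/2 at row 3 (s_3 leaves); pivot element 4.
Pivot on row 3; the Z-row RHS becomes 0 − (-8)·(9/2) = 36.

36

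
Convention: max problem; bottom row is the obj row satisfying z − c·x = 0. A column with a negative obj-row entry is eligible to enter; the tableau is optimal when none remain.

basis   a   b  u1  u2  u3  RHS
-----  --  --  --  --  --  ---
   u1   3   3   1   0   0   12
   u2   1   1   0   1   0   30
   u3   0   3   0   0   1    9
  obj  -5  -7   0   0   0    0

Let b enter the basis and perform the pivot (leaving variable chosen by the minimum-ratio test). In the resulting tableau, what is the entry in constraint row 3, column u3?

1/3

Ratio test on column b — row 1: 12/3 = 4; row 2: 30/1 = 30; row 3: 9/3 = 3. Minimum is 3 at row 3 (u3 leaves); pivot element 3.
Divide row 3 by 3; eliminate column b from the other rows.
In the new row 3, the u3 entry is the old entry divided by the pivot: 1/3 = 1/3.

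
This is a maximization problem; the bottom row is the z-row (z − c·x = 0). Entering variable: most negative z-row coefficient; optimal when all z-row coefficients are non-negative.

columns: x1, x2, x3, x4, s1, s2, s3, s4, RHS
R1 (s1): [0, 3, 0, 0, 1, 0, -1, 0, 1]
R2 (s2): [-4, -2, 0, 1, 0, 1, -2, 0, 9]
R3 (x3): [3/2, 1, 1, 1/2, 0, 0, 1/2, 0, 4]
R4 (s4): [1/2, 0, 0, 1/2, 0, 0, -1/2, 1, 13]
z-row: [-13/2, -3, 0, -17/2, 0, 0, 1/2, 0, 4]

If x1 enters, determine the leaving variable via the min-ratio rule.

x3

Column x1 entries and ratios — s1: 0 ≤ 0, skip; s2: -4 ≤ 0, skip; x3: 4/(3/2) = 8/3; s4: 13/(1/2) = 26.
Smallest ratio is 8/3 in the row of x3, so x3 leaves.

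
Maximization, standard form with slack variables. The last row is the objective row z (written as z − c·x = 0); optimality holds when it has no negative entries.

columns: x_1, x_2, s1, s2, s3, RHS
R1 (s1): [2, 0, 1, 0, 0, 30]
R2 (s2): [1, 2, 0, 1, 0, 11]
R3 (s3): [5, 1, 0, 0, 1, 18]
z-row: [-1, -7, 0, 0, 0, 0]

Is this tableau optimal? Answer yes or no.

The z-row has a negative entry -7 in column x_2, so it is not optimal.

no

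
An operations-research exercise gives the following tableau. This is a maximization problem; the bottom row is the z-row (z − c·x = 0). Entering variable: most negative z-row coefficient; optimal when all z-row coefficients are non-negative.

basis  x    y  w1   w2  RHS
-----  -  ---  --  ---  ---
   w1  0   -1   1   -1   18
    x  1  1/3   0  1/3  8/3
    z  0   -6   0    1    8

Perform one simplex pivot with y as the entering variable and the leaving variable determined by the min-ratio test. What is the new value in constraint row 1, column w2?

Ratio test on column y — row 1: entry -1 ≤ 0; row 2: (8/3)/(1/3) = 8. Minimum is 8 at row 2 (x leaves); pivot element 1/3.
Divide row 2 by 1/3; eliminate column y from the other rows.
Row 1 update in column w2: -1 − (-1)·1 = 0.

0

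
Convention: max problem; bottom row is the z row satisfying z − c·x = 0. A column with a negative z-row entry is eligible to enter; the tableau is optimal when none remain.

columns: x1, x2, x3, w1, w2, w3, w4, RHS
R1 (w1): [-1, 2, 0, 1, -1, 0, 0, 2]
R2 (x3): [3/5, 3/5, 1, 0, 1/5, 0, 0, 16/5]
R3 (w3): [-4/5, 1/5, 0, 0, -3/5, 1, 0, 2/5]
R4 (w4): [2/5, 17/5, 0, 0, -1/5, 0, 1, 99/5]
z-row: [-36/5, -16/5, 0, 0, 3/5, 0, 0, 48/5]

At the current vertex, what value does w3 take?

2/5

w3 is basic (row 3); its value is the RHS of that row, 2/5.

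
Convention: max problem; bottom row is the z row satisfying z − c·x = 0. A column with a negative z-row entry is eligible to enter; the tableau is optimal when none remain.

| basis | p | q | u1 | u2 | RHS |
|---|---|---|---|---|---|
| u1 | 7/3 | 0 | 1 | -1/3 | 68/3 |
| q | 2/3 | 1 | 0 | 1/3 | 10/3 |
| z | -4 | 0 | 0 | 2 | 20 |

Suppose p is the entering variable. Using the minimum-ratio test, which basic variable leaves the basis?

q

Column p entries and ratios — u1: (68/3)/(7/3) = 68/7; q: (10/3)/(2/3) = 5.
Smallest ratio is 5 in the row of q, so q leaves.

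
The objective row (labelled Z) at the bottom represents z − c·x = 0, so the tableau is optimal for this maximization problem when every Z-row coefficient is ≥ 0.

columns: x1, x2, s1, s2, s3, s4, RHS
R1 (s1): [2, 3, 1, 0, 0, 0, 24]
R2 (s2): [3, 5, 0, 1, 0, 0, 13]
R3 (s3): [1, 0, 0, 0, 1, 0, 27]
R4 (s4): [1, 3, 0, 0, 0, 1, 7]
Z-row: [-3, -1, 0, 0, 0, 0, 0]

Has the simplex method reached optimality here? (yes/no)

The Z-row has a negative entry -3 in column x1, so it is not optimal.

no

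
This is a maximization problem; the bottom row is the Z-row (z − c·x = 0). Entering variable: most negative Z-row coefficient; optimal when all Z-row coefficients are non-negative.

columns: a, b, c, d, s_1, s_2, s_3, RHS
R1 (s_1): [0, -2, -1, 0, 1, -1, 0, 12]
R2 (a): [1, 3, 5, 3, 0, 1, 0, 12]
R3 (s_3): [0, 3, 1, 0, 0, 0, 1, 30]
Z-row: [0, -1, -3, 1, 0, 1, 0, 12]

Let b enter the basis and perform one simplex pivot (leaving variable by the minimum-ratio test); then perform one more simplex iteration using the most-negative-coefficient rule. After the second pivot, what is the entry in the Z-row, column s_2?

Ratio test on column b — row 1: entry -2 ≤ 0; row 2: 12/3 = 4; row 3: 30/3 = 10. Minimum is 4 at row 2 (a leaves); pivot element 3.
Divide row 2 by 3; eliminate column b from the other rows.
Second iteration: most negative Z-row entry is -4/3 in column c, so c enters.
Ratio test on column c — row 1: 20/(7/3) = 60/7; row 2: 4/(5/3) = 12/5; row 3: entry -4 ≤ 0. Minimum is 12/5 at row 2 (b leaves); pivot element 5/3.
Divide row 2 by 5/3; eliminate column c from the other rows.
After both pivots, the entry at the Z-row, column s_2 is 8/5.

8/5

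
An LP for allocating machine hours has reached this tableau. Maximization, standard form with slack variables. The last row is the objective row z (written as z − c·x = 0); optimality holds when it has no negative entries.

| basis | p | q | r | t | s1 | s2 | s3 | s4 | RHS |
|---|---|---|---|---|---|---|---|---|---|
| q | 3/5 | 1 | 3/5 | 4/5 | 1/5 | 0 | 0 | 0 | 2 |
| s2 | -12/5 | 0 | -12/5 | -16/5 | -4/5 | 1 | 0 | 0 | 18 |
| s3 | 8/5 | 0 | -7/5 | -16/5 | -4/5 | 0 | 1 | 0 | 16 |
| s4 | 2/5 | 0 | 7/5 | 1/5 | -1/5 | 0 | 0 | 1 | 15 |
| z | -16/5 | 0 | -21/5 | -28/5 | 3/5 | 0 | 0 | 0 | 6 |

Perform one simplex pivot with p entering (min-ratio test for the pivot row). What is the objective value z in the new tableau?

Ratio test on column p — row 1: 2/(3/5) = 10/3; row 2: entry -12/5 ≤ 0; row 3: 16/(8/5) = 10; row 4: 15/(2/5) = 75/2. Minimum is 10/3 at row 1 (q leaves); pivot element 3/5.
Pivot on row 1; the z-row RHS becomes 6 − (-16/5)·(10/3) = 50/3.

50/3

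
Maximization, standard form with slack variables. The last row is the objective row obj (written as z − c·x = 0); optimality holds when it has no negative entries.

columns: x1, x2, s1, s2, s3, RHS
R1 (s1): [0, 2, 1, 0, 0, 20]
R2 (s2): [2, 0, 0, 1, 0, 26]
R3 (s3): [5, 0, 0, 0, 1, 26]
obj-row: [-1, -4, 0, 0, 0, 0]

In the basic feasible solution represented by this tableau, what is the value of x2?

0

x2 is not in the basis, so in the current basic feasible solution x2 = 0.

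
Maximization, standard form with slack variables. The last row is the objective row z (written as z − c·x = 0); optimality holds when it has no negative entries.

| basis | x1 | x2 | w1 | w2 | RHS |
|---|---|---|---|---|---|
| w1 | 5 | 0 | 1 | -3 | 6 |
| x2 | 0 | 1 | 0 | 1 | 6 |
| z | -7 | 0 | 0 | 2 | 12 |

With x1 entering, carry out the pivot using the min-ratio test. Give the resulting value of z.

102/5

Ratio test on column x1 — row 1: 6/5 = 6/5; row 2: entry 0 ≤ 0. Minimum is 6/5 at row 1 (w1 leaves); pivot element 5.
Pivot on row 1; the z-row RHS becomes 12 − (-7)·(6/5) = 102/5.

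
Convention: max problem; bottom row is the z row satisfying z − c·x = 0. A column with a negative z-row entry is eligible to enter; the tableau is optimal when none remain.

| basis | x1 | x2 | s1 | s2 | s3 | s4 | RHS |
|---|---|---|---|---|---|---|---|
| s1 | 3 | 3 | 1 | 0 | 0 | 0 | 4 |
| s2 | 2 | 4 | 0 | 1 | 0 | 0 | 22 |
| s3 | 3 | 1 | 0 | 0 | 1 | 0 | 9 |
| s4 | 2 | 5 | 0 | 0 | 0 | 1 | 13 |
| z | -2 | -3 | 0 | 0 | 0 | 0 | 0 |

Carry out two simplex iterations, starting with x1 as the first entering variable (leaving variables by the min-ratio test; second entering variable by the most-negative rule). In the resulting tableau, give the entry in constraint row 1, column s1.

Ratio test on column x1 — row 1: 4/3 = 4/3; row 2: 22/2 = 11; row 3: 9/3 = 3; row 4: 13/2 = 13/2. Minimum is 4/3 at row 1 (s1 leaves); pivot element 3.
Divide row 1 by 3; eliminate column x1 from the other rows.
Second iteration: most negative z-row entry is -1 in column x2, so x2 enters.
Ratio test on column x2 — row 1: (4/3)/1 = 4/3; row 2: (58/3)/2 = 29/3; row 3: entry -2 ≤ 0; row 4: (31/3)/3 = 31/9. Minimum is 4/3 at row 1 (x1 leaves); pivot element 1.
Divide row 1 by 1; eliminate column x2 from the other rows.
After both pivots, the entry at constraint row 1, column s1 is 1/3.

1/3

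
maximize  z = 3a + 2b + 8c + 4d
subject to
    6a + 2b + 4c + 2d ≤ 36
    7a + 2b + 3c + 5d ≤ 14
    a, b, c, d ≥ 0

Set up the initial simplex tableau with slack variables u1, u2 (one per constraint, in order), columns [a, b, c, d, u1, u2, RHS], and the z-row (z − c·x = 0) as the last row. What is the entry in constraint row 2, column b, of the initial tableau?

2

Constraint 2 has coefficient 2 on b.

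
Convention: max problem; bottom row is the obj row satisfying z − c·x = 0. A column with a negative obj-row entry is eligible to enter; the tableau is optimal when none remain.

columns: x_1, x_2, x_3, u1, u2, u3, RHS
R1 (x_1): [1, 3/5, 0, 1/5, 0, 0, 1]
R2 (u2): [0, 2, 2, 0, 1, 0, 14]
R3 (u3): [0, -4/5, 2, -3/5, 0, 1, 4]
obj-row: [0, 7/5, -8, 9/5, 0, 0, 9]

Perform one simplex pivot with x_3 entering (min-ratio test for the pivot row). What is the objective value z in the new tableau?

25

Ratio test on column x_3 — row 1: entry 0 ≤ 0; row 2: 14/2 = 7; row 3: 4/2 = 2. Minimum is 2 at row 3 (u3 leaves); pivot element 2.
Pivot on row 3; the obj-row RHS becomes 9 − (-8)·2 = 25.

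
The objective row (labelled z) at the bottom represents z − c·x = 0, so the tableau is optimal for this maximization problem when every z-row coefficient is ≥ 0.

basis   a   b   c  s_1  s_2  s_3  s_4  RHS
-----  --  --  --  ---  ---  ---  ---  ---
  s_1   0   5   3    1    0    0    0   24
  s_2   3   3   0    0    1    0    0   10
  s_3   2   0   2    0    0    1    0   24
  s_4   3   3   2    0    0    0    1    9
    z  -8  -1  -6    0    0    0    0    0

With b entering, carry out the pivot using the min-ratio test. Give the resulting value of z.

Ratio test on column b — row 1: 24/5 = 24/5; row 2: 10/3 = 10/3; row 3: entry 0 ≤ 0; row 4: 9/3 = 3. Minimum is 3 at row 4 (s_4 leaves); pivot element 3.
Pivot on row 4; the z-row RHS becomes 0 − (-1)·3 = 3.

3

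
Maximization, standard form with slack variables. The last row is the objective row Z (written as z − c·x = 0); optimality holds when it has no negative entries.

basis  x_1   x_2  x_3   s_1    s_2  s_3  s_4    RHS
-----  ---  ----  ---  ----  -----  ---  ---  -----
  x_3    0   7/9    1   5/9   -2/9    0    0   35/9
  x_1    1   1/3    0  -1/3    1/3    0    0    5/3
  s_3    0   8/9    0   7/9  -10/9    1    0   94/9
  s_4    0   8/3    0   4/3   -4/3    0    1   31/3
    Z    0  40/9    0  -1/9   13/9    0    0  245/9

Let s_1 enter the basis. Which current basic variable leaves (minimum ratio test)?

Column s_1 entries and ratios — x_3: (35/9)/(5/9) = 7; x_1: -1/3 ≤ 0, skip; s_3: (94/9)/(7/9) = 94/7; s_4: (31/3)/(4/3) = 31/4.
Smallest ratio is 7 in the row of x_3, so x_3 leaves.

x_3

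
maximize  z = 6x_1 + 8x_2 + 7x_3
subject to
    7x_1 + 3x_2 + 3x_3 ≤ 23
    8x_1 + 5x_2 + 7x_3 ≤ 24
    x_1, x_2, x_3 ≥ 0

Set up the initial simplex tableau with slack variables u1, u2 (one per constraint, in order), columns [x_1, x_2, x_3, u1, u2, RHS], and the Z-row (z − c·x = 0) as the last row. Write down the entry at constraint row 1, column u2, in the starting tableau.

0

Slack u2 belongs to constraint 2; its column is the unit vector e_2, so the entry in row 1 is 0.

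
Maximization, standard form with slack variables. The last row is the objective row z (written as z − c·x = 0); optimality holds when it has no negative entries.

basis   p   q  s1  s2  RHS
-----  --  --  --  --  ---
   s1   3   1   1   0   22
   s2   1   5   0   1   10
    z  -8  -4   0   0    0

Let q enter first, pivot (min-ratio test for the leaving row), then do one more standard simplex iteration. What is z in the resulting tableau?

416/7

Ratio test on column q — row 1: 22/1 = 22; row 2: 10/5 = 2. Minimum is 2 at row 2 (s2 leaves); pivot element 5.
Pivot on row 2; the z-row RHS becomes 0 − (-4)·2 = 8.
Next entering variable (most negative z-row entry -36/5): p.
Ratio test on column p — row 1: 20/(14/5) = 50/7; row 2: 2/(1/5) = 10. Minimum is 50/7 at row 1 (s1 leaves); pivot element 14/5.
After the second pivot the z-row RHS is 8 − (-36/5)·(50/7) = 416/7.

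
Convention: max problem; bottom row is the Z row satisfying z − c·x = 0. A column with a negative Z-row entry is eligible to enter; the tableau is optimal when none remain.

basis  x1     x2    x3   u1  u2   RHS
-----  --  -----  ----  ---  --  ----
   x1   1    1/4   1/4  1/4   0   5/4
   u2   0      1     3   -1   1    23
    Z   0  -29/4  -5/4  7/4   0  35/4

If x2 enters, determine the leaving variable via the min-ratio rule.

x1

Column x2 entries and ratios — x1: (5/4)/(1/4) = 5; u2: 23/1 = 23.
Smallest ratio is 5 in the row of x1, so x1 leaves.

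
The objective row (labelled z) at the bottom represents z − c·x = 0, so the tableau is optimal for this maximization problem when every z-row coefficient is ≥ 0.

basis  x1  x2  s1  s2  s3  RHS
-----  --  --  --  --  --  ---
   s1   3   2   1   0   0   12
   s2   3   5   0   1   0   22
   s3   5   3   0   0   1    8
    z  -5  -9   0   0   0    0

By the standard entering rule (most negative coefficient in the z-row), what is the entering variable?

x2

Negative z-row entries: x1: -5, x2: -9.
The most negative is -9 in column x2, so x2 enters.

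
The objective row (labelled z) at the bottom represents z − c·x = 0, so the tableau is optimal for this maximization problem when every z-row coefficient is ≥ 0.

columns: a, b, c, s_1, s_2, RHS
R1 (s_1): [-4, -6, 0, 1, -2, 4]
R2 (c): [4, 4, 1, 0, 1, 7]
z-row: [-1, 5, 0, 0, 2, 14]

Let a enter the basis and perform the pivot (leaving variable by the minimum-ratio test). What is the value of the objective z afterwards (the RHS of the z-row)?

Ratio test on column a — row 1: entry -4 ≤ 0; row 2: 7/4 = 7/4. Minimum is 7/4 at row 2 (c leaves); pivot element 4.
Pivot on row 2; the z-row RHS becomes 14 − (-1)·(7/4) = 63/4.

63/4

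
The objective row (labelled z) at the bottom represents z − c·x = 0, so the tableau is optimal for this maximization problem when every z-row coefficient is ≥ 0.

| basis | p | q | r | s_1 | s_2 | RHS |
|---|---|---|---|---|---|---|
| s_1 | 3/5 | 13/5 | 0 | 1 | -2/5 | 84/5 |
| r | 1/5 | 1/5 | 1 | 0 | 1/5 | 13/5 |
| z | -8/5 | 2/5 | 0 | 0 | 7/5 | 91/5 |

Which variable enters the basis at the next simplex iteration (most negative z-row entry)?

Negative z-row entries: p: -8/5.
The most negative is -8/5 in column p, so p enters.

p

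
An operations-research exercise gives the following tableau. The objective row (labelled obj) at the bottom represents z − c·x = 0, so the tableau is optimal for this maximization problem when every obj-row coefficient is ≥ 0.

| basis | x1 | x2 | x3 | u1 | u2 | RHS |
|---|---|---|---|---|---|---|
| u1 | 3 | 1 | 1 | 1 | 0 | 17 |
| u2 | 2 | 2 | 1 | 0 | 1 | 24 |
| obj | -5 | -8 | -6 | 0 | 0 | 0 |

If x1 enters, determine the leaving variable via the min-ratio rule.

u1

Column x1 entries and ratios — u1: 17/3 = 17/3; u2: 24/2 = 12.
Smallest ratio is 17/3 in the row of u1, so u1 leaves.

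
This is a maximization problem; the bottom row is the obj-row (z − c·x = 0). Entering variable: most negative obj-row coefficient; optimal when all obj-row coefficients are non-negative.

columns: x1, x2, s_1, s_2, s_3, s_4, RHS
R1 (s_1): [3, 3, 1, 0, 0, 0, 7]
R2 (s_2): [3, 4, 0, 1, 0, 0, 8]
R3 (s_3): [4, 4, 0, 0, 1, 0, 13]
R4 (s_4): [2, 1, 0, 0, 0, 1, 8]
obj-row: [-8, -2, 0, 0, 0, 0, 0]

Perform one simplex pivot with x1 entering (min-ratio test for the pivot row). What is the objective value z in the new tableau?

Ratio test on column x1 — row 1: 7/3 = 7/3; row 2: 8/3 = 8/3; row 3: 13/4 = 13/4; row 4: 8/2 = 4. Minimum is 7/3 at row 1 (s_1 leaves); pivot element 3.
Pivot on row 1; the obj-row RHS becomes 0 − (-8)·(7/3) = 56/3.

56/3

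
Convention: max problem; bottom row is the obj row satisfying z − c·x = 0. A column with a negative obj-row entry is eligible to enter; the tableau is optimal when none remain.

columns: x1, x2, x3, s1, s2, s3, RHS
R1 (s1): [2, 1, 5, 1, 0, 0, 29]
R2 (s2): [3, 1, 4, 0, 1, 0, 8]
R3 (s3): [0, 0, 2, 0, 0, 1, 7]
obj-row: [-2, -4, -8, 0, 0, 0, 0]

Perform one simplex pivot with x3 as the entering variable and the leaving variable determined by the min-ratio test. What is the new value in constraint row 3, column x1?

Ratio test on column x3 — row 1: 29/5 = 29/5; row 2: 8/4 = 2; row 3: 7/2 = 7/2. Minimum is 2 at row 2 (s2 leaves); pivot element 4.
Divide row 2 by 4; eliminate column x3 from the other rows.
Row 3 update in column x1: 0 − 2·(3/4) = -3/2.

-3/2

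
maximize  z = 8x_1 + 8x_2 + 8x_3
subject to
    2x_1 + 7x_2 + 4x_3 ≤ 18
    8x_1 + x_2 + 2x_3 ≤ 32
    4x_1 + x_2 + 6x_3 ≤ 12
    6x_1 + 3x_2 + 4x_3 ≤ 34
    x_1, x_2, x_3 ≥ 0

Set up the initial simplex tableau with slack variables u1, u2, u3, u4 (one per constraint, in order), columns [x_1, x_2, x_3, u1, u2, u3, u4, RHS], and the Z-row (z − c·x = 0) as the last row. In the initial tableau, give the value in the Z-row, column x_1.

-8

The Z-row carries the negated objective coefficients: the x_1 entry is -8.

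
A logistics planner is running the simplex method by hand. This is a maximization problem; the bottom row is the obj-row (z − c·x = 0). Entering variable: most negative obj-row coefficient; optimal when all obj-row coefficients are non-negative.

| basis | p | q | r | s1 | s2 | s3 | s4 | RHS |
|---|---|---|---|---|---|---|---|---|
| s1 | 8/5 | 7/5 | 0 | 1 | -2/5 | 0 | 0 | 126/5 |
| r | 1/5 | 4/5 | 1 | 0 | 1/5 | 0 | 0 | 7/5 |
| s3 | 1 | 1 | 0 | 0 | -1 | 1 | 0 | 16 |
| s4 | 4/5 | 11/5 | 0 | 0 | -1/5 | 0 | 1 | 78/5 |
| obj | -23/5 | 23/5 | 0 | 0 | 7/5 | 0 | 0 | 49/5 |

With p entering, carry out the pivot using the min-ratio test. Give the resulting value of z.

Ratio test on column p — row 1: (126/5)/(8/5) = 63/4; row 2: (7/5)/(1/5) = 7; row 3: 16/1 = 16; row 4: (78/5)/(4/5) = 39/2. Minimum is 7 at row 2 (r leaves); pivot element 1/5.
Pivot on row 2; the obj-row RHS becomes 49/5 − (-23/5)·7 = 42.

42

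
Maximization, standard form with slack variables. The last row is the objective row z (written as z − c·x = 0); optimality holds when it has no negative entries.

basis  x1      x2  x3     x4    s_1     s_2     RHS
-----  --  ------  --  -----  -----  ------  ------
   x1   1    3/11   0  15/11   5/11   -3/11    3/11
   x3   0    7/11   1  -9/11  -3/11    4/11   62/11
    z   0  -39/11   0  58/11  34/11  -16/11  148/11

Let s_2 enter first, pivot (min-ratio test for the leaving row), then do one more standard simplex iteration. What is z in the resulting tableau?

42

Ratio test on column s_2 — row 1: entry -3/11 ≤ 0; row 2: (62/11)/(4/11) = 31/2. Minimum is 31/2 at row 2 (x3 leaves); pivot element 4/11.
Pivot on row 2; the z-row RHS becomes 148/11 − (-16/11)·(31/2) = 36.
Next entering variable (most negative z-row entry -1): x2.
Ratio test on column x2 — row 1: (9/2)/(3/4) = 6; row 2: (31/2)/(7/4) = 62/7. Minimum is 6 at row 1 (x1 leaves); pivot element 3/4.
After the second pivot the z-row RHS is 36 − (-1)·6 = 42.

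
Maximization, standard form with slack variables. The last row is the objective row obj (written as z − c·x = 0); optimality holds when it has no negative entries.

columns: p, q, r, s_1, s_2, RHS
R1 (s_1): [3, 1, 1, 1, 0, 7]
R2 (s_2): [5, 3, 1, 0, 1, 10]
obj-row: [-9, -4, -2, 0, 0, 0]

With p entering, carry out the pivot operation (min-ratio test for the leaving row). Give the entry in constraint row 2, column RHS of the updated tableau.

2

Ratio test on column p — row 1: 7/3 = 7/3; row 2: 10/5 = 2. Minimum is 2 at row 2 (s_2 leaves); pivot element 5.
Divide row 2 by 5; eliminate column p from the other rows.
In the new row 2, the RHS entry is the old entry divided by the pivot: 10/5 = 2.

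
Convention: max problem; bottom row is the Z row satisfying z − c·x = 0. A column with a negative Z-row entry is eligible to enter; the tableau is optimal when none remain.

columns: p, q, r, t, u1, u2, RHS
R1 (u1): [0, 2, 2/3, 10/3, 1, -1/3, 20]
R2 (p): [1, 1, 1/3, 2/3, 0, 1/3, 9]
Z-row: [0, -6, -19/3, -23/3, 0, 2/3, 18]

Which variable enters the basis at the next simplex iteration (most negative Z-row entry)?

t

Negative Z-row entries: q: -6, r: -19/3, t: -23/3.
The most negative is -23/3 in column t, so t enters.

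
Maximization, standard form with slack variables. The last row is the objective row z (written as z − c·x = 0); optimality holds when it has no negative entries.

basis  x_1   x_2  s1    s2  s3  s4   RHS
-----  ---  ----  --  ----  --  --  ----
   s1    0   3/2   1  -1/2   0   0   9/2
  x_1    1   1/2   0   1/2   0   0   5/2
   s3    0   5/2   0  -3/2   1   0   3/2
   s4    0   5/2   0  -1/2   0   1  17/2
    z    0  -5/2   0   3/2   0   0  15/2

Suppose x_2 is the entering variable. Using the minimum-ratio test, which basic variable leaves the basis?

Column x_2 entries and ratios — s1: (9/2)/(3/2) = 3; x_1: (5/2)/(1/2) = 5; s3: (3/2)/(5/2) = 3/5; s4: (17/2)/(5/2) = 17/5.
Smallest ratio is 3/5 in the row of s3, so s3 leaves.

s3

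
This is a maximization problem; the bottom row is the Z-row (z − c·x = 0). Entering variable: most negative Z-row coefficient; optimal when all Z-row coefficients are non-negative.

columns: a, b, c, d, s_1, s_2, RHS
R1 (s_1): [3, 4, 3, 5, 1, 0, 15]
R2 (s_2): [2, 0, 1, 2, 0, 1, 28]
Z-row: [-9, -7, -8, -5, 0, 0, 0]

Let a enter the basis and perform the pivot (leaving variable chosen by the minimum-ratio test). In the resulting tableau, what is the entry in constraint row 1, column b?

Ratio test on column a — row 1: 15/3 = 5; row 2: 28/2 = 14. Minimum is 5 at row 1 (s_1 leaves); pivot element 3.
Divide row 1 by 3; eliminate column a from the other rows.
In the new row 1, the b entry is the old entry divided by the pivot: 4/3 = 4/3.

4/3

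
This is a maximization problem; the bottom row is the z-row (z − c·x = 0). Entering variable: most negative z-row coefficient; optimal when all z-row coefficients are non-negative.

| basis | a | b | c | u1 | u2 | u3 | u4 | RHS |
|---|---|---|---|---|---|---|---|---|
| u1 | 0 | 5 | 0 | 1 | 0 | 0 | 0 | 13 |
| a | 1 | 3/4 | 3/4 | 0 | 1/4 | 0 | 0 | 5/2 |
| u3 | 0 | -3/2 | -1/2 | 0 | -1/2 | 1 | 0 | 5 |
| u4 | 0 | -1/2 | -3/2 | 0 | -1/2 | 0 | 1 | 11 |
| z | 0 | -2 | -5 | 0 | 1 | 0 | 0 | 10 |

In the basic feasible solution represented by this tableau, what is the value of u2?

0

u2 is not in the basis, so in the current basic feasible solution u2 = 0.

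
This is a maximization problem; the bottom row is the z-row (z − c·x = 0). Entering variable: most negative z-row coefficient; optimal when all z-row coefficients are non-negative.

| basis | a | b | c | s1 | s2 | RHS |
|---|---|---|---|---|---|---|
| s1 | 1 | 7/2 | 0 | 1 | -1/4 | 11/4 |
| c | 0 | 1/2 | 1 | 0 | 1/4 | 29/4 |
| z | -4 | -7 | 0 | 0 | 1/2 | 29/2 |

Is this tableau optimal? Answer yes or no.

The z-row has a negative entry -7 in column b, so it is not optimal.

no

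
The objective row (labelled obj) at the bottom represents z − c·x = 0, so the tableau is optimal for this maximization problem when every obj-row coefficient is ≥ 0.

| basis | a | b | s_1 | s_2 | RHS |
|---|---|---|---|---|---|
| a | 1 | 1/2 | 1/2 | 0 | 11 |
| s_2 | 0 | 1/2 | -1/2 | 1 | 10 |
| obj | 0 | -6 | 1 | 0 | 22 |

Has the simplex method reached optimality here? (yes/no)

no

The obj-row has a negative entry -6 in column b, so it is not optimal.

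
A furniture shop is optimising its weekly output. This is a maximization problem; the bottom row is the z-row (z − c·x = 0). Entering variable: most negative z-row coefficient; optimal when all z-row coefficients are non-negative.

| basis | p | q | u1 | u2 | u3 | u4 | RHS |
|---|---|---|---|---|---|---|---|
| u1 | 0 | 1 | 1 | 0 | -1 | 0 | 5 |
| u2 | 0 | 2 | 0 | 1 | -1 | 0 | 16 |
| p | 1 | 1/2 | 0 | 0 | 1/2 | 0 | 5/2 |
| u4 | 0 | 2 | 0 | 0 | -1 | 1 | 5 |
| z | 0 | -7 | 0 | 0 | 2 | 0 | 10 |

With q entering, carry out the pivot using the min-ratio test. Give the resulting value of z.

55/2

Ratio test on column q — row 1: 5/1 = 5; row 2: 16/2 = 8; row 3: (5/2)/(1/2) = 5; row 4: 5/2 = 5/2. Minimum is 5/2 at row 4 (u4 leaves); pivot element 2.
Pivot on row 4; the z-row RHS becomes 10 − (-7)·(5/2) = 55/2.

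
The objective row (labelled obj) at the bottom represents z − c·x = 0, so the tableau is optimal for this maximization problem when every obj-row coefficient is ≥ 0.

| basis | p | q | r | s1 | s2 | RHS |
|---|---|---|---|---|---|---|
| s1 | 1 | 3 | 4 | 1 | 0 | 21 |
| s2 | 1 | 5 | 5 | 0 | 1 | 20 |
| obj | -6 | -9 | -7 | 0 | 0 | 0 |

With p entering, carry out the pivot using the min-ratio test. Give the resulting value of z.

120

Ratio test on column p — row 1: 21/1 = 21; row 2: 20/1 = 20. Minimum is 20 at row 2 (s2 leaves); pivot element 1.
Pivot on row 2; the obj-row RHS becomes 0 − (-6)·20 = 120.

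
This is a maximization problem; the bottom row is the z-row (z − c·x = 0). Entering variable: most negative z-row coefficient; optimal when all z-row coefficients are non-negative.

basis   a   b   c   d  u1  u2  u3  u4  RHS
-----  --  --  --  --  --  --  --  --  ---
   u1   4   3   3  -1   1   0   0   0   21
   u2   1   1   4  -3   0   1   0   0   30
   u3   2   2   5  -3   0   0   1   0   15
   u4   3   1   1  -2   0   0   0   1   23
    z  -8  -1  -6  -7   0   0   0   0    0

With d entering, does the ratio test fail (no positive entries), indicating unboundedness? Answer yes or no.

Every constraint-row entry in column d is ≤ 0, so increasing d is unbounded.

yes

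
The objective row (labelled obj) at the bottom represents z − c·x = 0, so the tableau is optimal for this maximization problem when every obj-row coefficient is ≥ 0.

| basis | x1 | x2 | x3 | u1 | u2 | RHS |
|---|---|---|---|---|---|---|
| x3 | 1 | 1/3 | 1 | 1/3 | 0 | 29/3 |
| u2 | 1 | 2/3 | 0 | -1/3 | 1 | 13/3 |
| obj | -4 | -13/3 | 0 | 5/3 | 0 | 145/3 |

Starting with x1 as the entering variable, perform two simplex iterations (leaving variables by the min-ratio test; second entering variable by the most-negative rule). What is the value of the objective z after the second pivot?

153/2

Ratio test on column x1 — row 1: (29/3)/1 = 29/3; row 2: (13/3)/1 = 13/3. Minimum is 13/3 at row 2 (u2 leaves); pivot element 1.
Pivot on row 2; the obj-row RHS becomes 145/3 − (-4)·(13/3) = 197/3.
Next entering variable (most negative obj-row entry -5/3): x2.
Ratio test on column x2 — row 1: entry -1/3 ≤ 0; row 2: (13/3)/(2/3) = 13/2. Minimum is 13/2 at row 2 (x1 leaves); pivot element 2/3.
After the second pivot the obj-row RHS is 197/3 − (-5/3)·(13/2) = 153/2.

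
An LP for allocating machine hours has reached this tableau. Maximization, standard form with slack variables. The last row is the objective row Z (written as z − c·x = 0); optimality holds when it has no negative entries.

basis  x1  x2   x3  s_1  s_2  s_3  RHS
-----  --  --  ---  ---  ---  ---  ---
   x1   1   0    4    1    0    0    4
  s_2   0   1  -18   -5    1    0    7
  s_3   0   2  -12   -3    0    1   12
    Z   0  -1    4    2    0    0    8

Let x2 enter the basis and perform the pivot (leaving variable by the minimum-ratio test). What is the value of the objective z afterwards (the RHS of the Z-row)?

Ratio test on column x2 — row 1: entry 0 ≤ 0; row 2: 7/1 = 7; row 3: 12/2 = 6. Minimum is 6 at row 3 (s_3 leaves); pivot element 2.
Pivot on row 3; the Z-row RHS becomes 8 − (-1)·6 = 14.

14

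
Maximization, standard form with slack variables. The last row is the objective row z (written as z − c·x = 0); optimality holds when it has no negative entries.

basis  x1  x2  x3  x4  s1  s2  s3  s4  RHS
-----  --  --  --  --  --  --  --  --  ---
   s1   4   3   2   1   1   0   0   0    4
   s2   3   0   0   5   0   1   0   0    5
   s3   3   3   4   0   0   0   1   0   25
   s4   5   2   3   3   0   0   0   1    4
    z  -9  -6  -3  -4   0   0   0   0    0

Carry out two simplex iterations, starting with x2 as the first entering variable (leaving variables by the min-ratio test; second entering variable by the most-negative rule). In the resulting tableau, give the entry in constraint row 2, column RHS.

15/7

Ratio test on column x2 — row 1: 4/3 = 4/3; row 2: entry 0 ≤ 0; row 3: 25/3 = 25/3; row 4: 4/2 = 2. Minimum is 4/3 at row 1 (s1 leaves); pivot element 3.
Divide row 1 by 3; eliminate column x2 from the other rows.
Second iteration: most negative z-row entry is -2 in column x4, so x4 enters.
Ratio test on column x4 — row 1: (4/3)/(1/3) = 4; row 2: 5/5 = 1; row 3: entry -1 ≤ 0; row 4: (4/3)/(7/3) = 4/7. Minimum is 4/7 at row 4 (s4 leaves); pivot element 7/3.
Divide row 4 by 7/3; eliminate column x4 from the other rows.
After both pivots, the entry at constraint row 2, column RHS is 15/7.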